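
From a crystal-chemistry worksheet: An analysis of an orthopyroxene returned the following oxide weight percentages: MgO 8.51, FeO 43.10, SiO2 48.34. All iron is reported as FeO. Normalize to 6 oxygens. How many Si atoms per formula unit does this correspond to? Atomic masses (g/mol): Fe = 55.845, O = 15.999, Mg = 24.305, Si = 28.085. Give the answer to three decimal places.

1.995 Si apfu

MgO (M=40.304): mol = 0.21115; Mg = 0.21115, O = 0.21115.
FeO (M=71.844): mol = 0.59991; Fe = 0.59991, O = 0.59991.
SiO2 (M=60.083): mol = 0.80455; Si = 0.80455, O = 1.60910.
ΣO = 2.42016; factor = 6/ΣO = 2.47917.
Si apfu = 0.80455 × 2.47917 = 1.995.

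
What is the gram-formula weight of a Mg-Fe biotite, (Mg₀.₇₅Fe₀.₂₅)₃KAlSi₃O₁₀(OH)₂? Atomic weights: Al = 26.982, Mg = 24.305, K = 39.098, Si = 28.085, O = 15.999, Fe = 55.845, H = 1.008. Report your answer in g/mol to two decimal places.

M = 2.25(24.305) + 0.75(55.845) + 1(39.098) + 1(26.982) + 3(28.085) + 12(15.999) + 2(1.008)

440.91 g/mol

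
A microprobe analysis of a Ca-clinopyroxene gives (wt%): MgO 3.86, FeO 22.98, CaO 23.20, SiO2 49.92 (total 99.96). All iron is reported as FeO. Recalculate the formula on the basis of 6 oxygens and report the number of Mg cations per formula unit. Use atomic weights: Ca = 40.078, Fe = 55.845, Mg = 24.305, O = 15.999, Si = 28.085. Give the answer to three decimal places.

0.231 Mg apfu

MgO: 3.86/40.304 = 0.09577 mol → 0.09577 mol Mg, 0.09577 mol O.
FeO: 22.98/71.844 = 0.31986 mol → 0.31986 mol Fe, 0.31986 mol O.
CaO: 23.20/56.077 = 0.41372 mol → 0.41372 mol Ca, 0.41372 mol O.
SiO2: 49.92/60.083 = 0.83085 mol → 0.83085 mol Si, 1.66170 mol O.
Total oxygen = 2.49105 mol. Normalization factor = 6/2.49105 = 2.40862.
Mg per 6 O = 0.09577 × 2.40862 = 0.231.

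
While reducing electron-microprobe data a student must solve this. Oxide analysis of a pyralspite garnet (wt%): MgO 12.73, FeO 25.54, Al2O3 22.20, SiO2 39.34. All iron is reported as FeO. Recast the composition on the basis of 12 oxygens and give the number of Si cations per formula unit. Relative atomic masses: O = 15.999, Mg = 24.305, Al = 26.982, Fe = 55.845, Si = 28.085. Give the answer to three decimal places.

2.983 Si apfu

MgO: 12.73/40.304 = 0.31585 mol → 0.31585 mol Mg, 0.31585 mol O.
FeO: 25.54/71.844 = 0.35549 mol → 0.35549 mol Fe, 0.35549 mol O.
Al2O3: 22.20/101.961 = 0.21773 mol → 0.43546 mol Al, 0.65319 mol O.
SiO2: 39.34/60.083 = 0.65476 mol → 0.65476 mol Si, 1.30952 mol O.
Total oxygen = 2.63405 mol. Normalization factor = 12/2.63405 = 4.55572.
Si per 12 O = 0.65476 × 4.55572 = 2.983.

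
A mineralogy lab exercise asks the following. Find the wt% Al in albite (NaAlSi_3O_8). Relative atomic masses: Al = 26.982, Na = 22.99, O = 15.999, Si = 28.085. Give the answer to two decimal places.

Molar mass of NaAlSi_3O_8: 1×22.99 + 1×26.982 + 3×28.085 + 8×15.999 = 262.219 g/mol.
Mass of Al per formula unit: 1 × 26.982 = 26.982 g.
Weight fraction Al = 26.982 / 262.219 = 0.1029.

10.29 wt%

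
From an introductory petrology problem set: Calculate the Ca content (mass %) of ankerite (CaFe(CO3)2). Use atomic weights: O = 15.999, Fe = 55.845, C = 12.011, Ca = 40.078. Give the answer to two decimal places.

M(CaFe(CO3)2) = 215.939 g/mol.
Ca contributes 1 × 40.078 = 40.078 g per mole.
40.078/215.939 = 0.1856 → 18.56%.

18.56 mass %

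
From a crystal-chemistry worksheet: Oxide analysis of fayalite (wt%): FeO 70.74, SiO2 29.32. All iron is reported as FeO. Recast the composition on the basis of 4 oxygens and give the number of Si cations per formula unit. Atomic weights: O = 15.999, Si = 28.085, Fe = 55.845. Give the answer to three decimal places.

FeO (M=71.844): mol = 0.98463; Fe = 0.98463, O = 0.98463.
SiO2 (M=60.083): mol = 0.48799; Si = 0.48799, O = 0.97598.
ΣO = 1.96061; factor = 4/ΣO = 2.04018.
Si apfu = 0.48799 × 2.04018 = 0.996.

0.996 Si apfu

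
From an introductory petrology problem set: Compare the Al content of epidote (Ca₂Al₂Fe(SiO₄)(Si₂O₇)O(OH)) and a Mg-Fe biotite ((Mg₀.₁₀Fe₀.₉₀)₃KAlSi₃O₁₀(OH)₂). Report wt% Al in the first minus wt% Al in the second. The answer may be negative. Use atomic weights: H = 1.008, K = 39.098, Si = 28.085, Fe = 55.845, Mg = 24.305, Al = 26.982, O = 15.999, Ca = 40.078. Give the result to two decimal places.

First mineral: 53.964 g Al in 483.215 g formula = 11.17 wt% Al.
Second mineral: 26.982 g Al in 502.412 g formula = 5.37 wt% Al.
11.17% − 5.37% gives a difference of 5.80 percentage points.

5.80 percentage points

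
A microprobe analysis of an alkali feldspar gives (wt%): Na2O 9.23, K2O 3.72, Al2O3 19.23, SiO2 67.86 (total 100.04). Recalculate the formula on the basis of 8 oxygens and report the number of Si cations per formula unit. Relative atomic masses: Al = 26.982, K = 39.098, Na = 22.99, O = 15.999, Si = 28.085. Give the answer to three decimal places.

Na2O: 9.23/61.979 = 0.14892 mol → 0.29784 mol Na, 0.14892 mol O.
K2O: 3.72/94.195 = 0.03949 mol → 0.07898 mol K, 0.03949 mol O.
Al2O3: 19.23/101.961 = 0.18860 mol → 0.37720 mol Al, 0.56580 mol O.
SiO2: 67.86/60.083 = 1.12944 mol → 1.12944 mol Si, 2.25888 mol O.
Total oxygen = 3.01309 mol. Normalization factor = 8/3.01309 = 2.65508.
Si per 8 O = 1.12944 × 2.65508 = 2.999.

2.999 Si apfu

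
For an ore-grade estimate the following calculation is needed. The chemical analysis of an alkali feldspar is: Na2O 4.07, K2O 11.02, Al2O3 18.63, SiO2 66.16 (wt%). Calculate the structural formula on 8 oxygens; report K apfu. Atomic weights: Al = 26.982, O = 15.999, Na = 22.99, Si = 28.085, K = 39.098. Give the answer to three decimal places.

0.638 K apfu

Na2O (M=61.979): mol = 0.06567; Na = 0.13134, O = 0.06567.
K2O (M=94.195): mol = 0.11699; K = 0.23398, O = 0.11699.
Al2O3 (M=101.961): mol = 0.18272; Al = 0.36544, O = 0.54816.
SiO2 (M=60.083): mol = 1.10114; Si = 1.10114, O = 2.20228.
ΣO = 2.93310; factor = 8/ΣO = 2.72749.
K apfu = 0.23398 × 2.72749 = 0.638.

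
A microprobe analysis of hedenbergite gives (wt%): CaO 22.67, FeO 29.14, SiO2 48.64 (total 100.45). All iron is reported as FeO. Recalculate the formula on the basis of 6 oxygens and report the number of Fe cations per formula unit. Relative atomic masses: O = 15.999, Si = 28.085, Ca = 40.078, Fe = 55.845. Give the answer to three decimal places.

1.002 Fe apfu

CaO (M=56.077): mol = 0.40427; Ca = 0.40427, O = 0.40427.
FeO (M=71.844): mol = 0.40560; Fe = 0.40560, O = 0.40560.
SiO2 (M=60.083): mol = 0.80955; Si = 0.80955, O = 1.61910.
ΣO = 2.42897; factor = 6/ΣO = 2.47018.
Fe apfu = 0.40560 × 2.47018 = 1.002.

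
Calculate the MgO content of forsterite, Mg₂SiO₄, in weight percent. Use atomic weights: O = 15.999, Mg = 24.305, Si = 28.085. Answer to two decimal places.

M(Mg₂SiO₄) = 140.691 g/mol; M(MgO) = 40.304 g/mol.
Moles MgO per formula unit = 2 Mg ÷ 1 = 2.0000.
MgO fraction = (2.0000 × 40.304) / 140.691 = 80.608/140.691 = 0.5729.

57.29 wt%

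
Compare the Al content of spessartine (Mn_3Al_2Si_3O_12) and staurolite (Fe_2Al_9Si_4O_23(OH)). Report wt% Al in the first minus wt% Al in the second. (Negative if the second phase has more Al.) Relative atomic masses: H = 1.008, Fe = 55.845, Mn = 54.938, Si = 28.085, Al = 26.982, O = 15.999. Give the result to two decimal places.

-17.61 percentage points

Al in Mn_3Al_2Si_3O_12: molar mass 495.021 g/mol; 2×26.982 = 53.964 g → 10.90 wt%.
Al in Fe_2Al_9Si_4O_23(OH): molar mass 851.852 g/mol; 9×26.982 = 242.838 g → 28.51 wt%.
Difference = 10.90 − 28.51 = -17.61 percentage points.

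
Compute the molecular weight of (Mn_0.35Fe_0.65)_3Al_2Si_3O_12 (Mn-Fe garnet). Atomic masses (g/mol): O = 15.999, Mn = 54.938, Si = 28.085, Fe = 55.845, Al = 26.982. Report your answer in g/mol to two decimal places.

The formula mass is the sum 1.05×54.938 + 1.95×55.845 + 2×26.982 + 3×28.085 + 12×15.999.

496.79 g/mol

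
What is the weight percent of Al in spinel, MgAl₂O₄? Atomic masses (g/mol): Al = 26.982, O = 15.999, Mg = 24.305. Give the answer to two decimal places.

37.93 mass %

M(MgAl₂O₄) = 142.265 g/mol.
Al contributes 2 × 26.982 = 53.964 g per mole.
53.964/142.265 = 0.3793 → 37.93%.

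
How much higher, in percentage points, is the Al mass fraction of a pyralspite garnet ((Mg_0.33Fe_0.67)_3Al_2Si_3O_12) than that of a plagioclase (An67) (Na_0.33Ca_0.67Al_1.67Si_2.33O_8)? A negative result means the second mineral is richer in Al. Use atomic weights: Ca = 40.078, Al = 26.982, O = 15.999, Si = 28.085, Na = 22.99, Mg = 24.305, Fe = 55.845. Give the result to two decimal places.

Al in (Mg_0.33Fe_0.67)_3Al_2Si_3O_12: molar mass 466.517 g/mol; 2×26.982 = 53.964 g → 11.57 wt%.
Al in Na_0.33Ca_0.67Al_1.67Si_2.33O_8: molar mass 272.929 g/mol; 1.67×26.982 = 45.060 g → 16.51 wt%.
Difference = 11.57 − 16.51 = -4.94 percentage points.

-4.94 percentage points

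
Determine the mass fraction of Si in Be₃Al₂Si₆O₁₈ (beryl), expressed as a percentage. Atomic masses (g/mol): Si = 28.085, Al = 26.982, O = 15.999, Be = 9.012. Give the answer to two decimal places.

Formula mass = 3*9.012 + 2*26.982 + 6*28.085 + 18*15.999 = 537.492 g/mol, of which 168.510 g is Si.
So Si makes up 168.510/537.492 = 0.3135 of the mass, i.e. 31.35%.

31.35 weight percent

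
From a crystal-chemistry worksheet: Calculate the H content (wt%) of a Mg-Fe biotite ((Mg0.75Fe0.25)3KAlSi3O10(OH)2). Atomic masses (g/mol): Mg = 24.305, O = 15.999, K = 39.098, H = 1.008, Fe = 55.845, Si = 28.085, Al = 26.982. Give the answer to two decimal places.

0.46 wt%

Formula mass = 2.25*24.305 + 0.75*55.845 + 1*39.098 + 1*26.982 + 3*28.085 + 12*15.999 + 2*1.008 = 440.909 g/mol, of which 2.016 g is H.
So H makes up 2.016/440.909 = 0.0046 of the mass, i.e. 0.46%.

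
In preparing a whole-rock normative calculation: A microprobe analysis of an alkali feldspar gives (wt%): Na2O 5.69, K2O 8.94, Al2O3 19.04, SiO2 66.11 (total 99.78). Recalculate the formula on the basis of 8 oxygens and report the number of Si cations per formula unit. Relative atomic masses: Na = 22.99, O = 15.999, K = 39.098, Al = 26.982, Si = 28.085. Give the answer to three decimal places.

5.69 wt% Na2O ÷ 61.979 g/mol = 0.09181 mol, giving 0.18362 Na and 0.09181 O.
8.94 wt% K2O ÷ 94.195 g/mol = 0.09491 mol, giving 0.18982 K and 0.09491 O.
19.04 wt% Al2O3 ÷ 101.961 g/mol = 0.18674 mol, giving 0.37348 Al and 0.56022 O.
66.11 wt% SiO2 ÷ 60.083 g/mol = 1.10031 mol, giving 1.10031 Si and 2.20062 O.
Oxygen sums to 2.94756; scaling by 8/2.94756 = 2.71411 puts the formula on 8 O.
Si: 1.10031 × 2.71411 = 2.986 atoms per formula unit.

2.986 Si apfu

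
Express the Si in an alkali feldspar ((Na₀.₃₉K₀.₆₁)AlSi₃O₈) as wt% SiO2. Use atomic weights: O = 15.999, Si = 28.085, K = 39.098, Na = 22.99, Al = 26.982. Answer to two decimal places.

66.26 wt%

Molar mass of (Na₀.₃₉K₀.₆₁)AlSi₃O₈ = 0.39*22.99 + 0.61*39.098 + 1*26.982 + 3*28.085 + 8*15.999 = 272.045 g/mol.
Each formula unit contains 3 Si, equivalent to 3/1 = 3.0000 mol SiO2.
M(SiO2) = 1×28.085 + 2×15.999 = 60.083 g/mol.
Mass of SiO2 per formula unit = 3.0000 × 60.083 = 180.249 g.
SiO2 wt% = 180.249 / 272.045 × 100 = 66.26%.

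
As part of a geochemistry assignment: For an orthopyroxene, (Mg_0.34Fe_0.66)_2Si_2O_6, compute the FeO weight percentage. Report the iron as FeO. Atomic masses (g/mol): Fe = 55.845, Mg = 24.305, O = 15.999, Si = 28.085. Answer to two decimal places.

Molar mass of (Mg_0.34Fe_0.66)_2Si_2O_6 = 0.68*24.305 + 1.32*55.845 + 2*28.085 + 6*15.999 = 242.407 g/mol.
Each formula unit contains 1.32 Fe, equivalent to 1.32/1 = 1.3200 mol FeO.
M(FeO) = 1×55.845 + 1×15.999 = 71.844 g/mol.
Mass of FeO per formula unit = 1.3200 × 71.844 = 94.834 g.
FeO wt% = 94.834 / 242.407 × 100 = 39.12%.

39.12 wt%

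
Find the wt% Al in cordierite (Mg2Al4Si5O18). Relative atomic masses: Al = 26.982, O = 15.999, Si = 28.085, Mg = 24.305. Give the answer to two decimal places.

18.45 mass %

Molar mass of Mg2Al4Si5O18: 2*24.305 + 4*26.982 + 5*28.085 + 18*15.999 = 584.945 g/mol.
Mass of Al per formula unit: 4 × 26.982 = 107.928 g.
Weight fraction Al = 107.928 / 584.945 = 0.1845.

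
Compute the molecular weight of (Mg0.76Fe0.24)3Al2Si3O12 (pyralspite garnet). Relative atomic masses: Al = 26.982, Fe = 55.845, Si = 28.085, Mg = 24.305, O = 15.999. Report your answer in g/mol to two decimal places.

Mg: 2.28 × 24.305 = 55.4154
Fe: 0.72 × 55.845 = 40.2084
Al: 2 × 26.982 = 53.9640
Si: 3 × 28.085 = 84.2550
O: 12 × 15.999 = 191.9880
Summing the contributions gives the formula mass.

425.83 g/mol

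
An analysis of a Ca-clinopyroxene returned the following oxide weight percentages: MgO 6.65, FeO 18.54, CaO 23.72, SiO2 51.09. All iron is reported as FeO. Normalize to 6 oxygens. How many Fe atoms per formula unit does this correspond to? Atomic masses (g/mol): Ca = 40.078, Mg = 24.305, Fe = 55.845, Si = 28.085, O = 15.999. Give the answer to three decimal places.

MgO (M=40.304): mol = 0.16500; Mg = 0.16500, O = 0.16500.
FeO (M=71.844): mol = 0.25806; Fe = 0.25806, O = 0.25806.
CaO (M=56.077): mol = 0.42299; Ca = 0.42299, O = 0.42299.
SiO2 (M=60.083): mol = 0.85032; Si = 0.85032, O = 1.70064.
ΣO = 2.54669; factor = 6/ΣO = 2.35600.
Fe apfu = 0.25806 × 2.35600 = 0.608.

0.608 Fe apfu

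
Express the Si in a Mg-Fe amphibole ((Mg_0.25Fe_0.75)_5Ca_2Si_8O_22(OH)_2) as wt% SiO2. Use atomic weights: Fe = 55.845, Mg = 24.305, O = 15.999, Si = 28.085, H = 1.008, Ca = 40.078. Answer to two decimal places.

51.65 wt%

M((Mg_0.25Fe_0.75)_5Ca_2Si_8O_22(OH)_2) = 930.628 g/mol; M(SiO2) = 60.083 g/mol.
Moles SiO2 per formula unit = 8 Si ÷ 1 = 8.0000.
SiO2 fraction = (8.0000 × 60.083) / 930.628 = 480.664/930.628 = 0.5165.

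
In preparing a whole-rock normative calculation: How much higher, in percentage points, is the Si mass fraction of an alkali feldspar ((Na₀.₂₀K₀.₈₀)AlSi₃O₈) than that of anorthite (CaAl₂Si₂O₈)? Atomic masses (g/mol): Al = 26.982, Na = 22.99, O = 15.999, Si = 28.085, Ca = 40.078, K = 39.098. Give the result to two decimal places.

M((Na₀.₂₀K₀.₈₀)AlSi₃O₈) = 275.105 g/mol, so wt% Si = 84.255/275.105 × 100 = 30.63%.
M(CaAl₂Si₂O₈) = 278.204 g/mol, so wt% Si = 56.170/278.204 × 100 = 20.19%.
30.63 − 20.19 = 10.44 pp.

10.44 percentage points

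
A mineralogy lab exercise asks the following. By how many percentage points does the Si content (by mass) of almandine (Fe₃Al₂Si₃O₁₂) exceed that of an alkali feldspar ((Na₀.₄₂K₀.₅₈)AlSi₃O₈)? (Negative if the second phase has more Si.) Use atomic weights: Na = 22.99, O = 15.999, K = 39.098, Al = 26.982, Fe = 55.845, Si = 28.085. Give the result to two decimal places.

-14.10 percentage points

Si in Fe₃Al₂Si₃O₁₂: molar mass 497.742 g/mol; 3×28.085 = 84.255 g → 16.93 wt%.
Si in (Na₀.₄₂K₀.₅₈)AlSi₃O₈: molar mass 271.562 g/mol; 3×28.085 = 84.255 g → 31.03 wt%.
Difference = 16.93 − 31.03 = -14.10 percentage points.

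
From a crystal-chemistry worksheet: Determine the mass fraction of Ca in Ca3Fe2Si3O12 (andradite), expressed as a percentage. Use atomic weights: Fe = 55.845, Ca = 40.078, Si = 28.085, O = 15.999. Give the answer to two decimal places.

23.66 mass %

Molar mass of Ca3Fe2Si3O12: 3·40.078 + 2·55.845 + 3·28.085 + 12·15.999 = 508.167 g/mol.
Mass of Ca per formula unit: 3 × 40.078 = 120.234 g.
Weight fraction Ca = 120.234 / 508.167 = 0.2366.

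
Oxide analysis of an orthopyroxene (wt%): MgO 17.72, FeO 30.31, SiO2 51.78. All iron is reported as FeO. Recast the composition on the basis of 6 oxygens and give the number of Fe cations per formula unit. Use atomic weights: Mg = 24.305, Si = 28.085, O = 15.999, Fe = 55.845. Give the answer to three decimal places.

0.979 Fe apfu

17.72 wt% MgO ÷ 40.304 g/mol = 0.43966 mol, giving 0.43966 Mg and 0.43966 O.
30.31 wt% FeO ÷ 71.844 g/mol = 0.42189 mol, giving 0.42189 Fe and 0.42189 O.
51.78 wt% SiO2 ÷ 60.083 g/mol = 0.86181 mol, giving 0.86181 Si and 1.72362 O.
Oxygen sums to 2.58517; scaling by 6/2.58517 = 2.32093 puts the formula on 6 O.
Fe: 0.42189 × 2.32093 = 0.979 atoms per formula unit.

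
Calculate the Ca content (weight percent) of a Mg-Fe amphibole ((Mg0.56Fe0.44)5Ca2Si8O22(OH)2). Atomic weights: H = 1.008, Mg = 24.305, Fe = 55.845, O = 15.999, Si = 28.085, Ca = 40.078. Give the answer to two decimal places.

9.09 weight percent

M((Mg0.56Fe0.44)5Ca2Si8O22(OH)2) = 881.741 g/mol.
Ca contributes 2 × 40.078 = 80.156 g per mole.
80.156/881.741 = 0.0909 → 9.09%.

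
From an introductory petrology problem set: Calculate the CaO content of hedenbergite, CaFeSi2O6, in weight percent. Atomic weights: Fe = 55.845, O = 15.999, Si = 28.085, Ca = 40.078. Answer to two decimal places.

Molar mass of CaFeSi2O6 = 1·40.078 + 1·55.845 + 2·28.085 + 6·15.999 = 248.087 g/mol.
Each formula unit contains 1 Ca, equivalent to 1/1 = 1.0000 mol CaO.
M(CaO) = 1×40.078 + 1×15.999 = 56.077 g/mol.
Mass of CaO per formula unit = 1.0000 × 56.077 = 56.077 g.
CaO wt% = 56.077 / 248.087 × 100 = 22.60%.

22.60 wt%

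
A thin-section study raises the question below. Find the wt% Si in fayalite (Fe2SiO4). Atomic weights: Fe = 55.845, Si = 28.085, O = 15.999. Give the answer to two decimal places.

13.78 weight percent

Formula mass = 2·55.845 + 1·28.085 + 4·15.999 = 203.771 g/mol, of which 28.085 g is Si.
So Si makes up 28.085/203.771 = 0.1378 of the mass, i.e. 13.78%.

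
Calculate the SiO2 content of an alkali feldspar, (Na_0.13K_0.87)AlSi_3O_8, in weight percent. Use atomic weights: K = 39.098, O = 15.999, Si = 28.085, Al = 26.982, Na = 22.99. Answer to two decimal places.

M((Na_0.13K_0.87)AlSi_3O_8) = 276.233 g/mol; M(SiO2) = 60.083 g/mol.
Moles SiO2 per formula unit = 3 Si ÷ 1 = 3.0000.
SiO2 fraction = (3.0000 × 60.083) / 276.233 = 180.249/276.233 = 0.6525.

65.25 wt%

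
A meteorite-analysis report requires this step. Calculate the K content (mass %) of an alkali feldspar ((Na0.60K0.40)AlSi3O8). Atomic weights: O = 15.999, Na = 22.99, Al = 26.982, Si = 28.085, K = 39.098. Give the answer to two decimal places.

5.82 mass %

M((Na0.60K0.40)AlSi3O8) = 268.662 g/mol.
K contributes 0.40 × 39.098 = 15.639 g per mole.
15.639/268.662 = 0.0582 → 5.82%.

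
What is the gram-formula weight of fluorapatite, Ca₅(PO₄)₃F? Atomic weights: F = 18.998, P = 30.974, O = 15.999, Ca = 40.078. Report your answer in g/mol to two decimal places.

504.30 g/mol

Ca: 5 × 40.078 = 200.3900
P: 3 × 30.974 = 92.9220
O: 12 × 15.999 = 191.9880
F: 1 × 18.998 = 18.9980
Summing the contributions gives the formula mass.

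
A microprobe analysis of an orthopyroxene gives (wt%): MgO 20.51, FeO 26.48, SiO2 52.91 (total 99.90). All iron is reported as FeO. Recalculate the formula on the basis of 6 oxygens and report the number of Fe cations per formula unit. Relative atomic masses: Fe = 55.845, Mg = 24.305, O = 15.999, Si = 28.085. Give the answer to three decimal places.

0.838 Fe apfu

MgO (M=40.304): mol = 0.50888; Mg = 0.50888, O = 0.50888.
FeO (M=71.844): mol = 0.36858; Fe = 0.36858, O = 0.36858.
SiO2 (M=60.083): mol = 0.88062; Si = 0.88062, O = 1.76124.
ΣO = 2.63870; factor = 6/ΣO = 2.27385.
Fe apfu = 0.36858 × 2.27385 = 0.838.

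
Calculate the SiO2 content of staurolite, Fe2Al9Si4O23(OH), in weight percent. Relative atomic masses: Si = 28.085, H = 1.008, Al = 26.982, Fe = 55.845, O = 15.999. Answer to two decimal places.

28.21 wt%

Formula mass = 851.852 g/mol.
4 Si → 4.0000 mol SiO2 per formula unit; M(SiO2) = 60.083, so SiO2 mass = 240.332 g.
240.332/851.852 × 100 = 28.21 wt%.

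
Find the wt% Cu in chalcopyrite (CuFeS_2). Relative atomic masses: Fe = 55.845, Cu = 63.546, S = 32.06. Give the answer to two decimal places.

34.63 mass %

Molar mass of CuFeS_2: 1×63.546 + 1×55.845 + 2×32.06 = 183.511 g/mol.
Mass of Cu per formula unit: 1 × 63.546 = 63.546 g.
Weight fraction Cu = 63.546 / 183.511 = 0.3463.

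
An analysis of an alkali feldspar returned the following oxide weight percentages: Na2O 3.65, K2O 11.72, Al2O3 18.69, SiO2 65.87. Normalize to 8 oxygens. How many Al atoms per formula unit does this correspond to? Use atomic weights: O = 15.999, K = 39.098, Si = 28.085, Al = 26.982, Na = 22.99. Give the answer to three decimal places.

3.65 wt% Na2O ÷ 61.979 g/mol = 0.05889 mol, giving 0.11778 Na and 0.05889 O.
11.72 wt% K2O ÷ 94.195 g/mol = 0.12442 mol, giving 0.24884 K and 0.12442 O.
18.69 wt% Al2O3 ÷ 101.961 g/mol = 0.18331 mol, giving 0.36662 Al and 0.54993 O.
65.87 wt% SiO2 ÷ 60.083 g/mol = 1.09632 mol, giving 1.09632 Si and 2.19264 O.
Oxygen sums to 2.92588; scaling by 8/2.92588 = 2.73422 puts the formula on 8 O.
Al: 0.36662 × 2.73422 = 1.002 atoms per formula unit.

1.002 Al apfu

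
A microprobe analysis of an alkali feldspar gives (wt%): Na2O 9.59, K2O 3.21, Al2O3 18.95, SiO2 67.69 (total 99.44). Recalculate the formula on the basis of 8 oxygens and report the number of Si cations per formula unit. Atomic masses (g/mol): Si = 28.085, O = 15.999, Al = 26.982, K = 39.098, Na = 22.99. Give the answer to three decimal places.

9.59 wt% Na2O ÷ 61.979 g/mol = 0.15473 mol, giving 0.30946 Na and 0.15473 O.
3.21 wt% K2O ÷ 94.195 g/mol = 0.03408 mol, giving 0.06816 K and 0.03408 O.
18.95 wt% Al2O3 ÷ 101.961 g/mol = 0.18586 mol, giving 0.37172 Al and 0.55758 O.
67.69 wt% SiO2 ÷ 60.083 g/mol = 1.12661 mol, giving 1.12661 Si and 2.25322 O.
Oxygen sums to 2.99961; scaling by 8/2.99961 = 2.66701 puts the formula on 8 O.
Si: 1.12661 × 2.66701 = 3.005 atoms per formula unit.

3.005 Si apfu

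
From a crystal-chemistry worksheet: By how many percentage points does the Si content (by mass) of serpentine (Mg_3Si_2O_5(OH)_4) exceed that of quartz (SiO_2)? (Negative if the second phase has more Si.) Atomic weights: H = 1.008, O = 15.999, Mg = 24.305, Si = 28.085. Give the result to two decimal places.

First mineral: 56.170 g Si in 277.108 g formula = 20.27 wt% Si.
Second mineral: 28.085 g Si in 60.083 g formula = 46.74 wt% Si.
20.27% − 46.74% gives a difference of -26.47 percentage points.

-26.47 percentage points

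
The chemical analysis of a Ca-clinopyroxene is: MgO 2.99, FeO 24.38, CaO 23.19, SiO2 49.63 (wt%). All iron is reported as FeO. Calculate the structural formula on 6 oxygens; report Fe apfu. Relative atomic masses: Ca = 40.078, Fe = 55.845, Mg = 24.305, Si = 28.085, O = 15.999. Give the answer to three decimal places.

MgO: 2.99/40.304 = 0.07419 mol → 0.07419 mol Mg, 0.07419 mol O.
FeO: 24.38/71.844 = 0.33935 mol → 0.33935 mol Fe, 0.33935 mol O.
CaO: 23.19/56.077 = 0.41354 mol → 0.41354 mol Ca, 0.41354 mol O.
SiO2: 49.63/60.083 = 0.82602 mol → 0.82602 mol Si, 1.65204 mol O.
Total oxygen = 2.47912 mol. Normalization factor = 6/2.47912 = 2.42021.
Fe per 6 O = 0.33935 × 2.42021 = 0.821.

0.821 Fe apfu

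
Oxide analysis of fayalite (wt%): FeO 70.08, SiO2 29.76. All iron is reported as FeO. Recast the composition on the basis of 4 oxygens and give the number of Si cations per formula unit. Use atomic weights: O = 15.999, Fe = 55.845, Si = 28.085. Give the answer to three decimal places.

FeO (M=71.844): mol = 0.97545; Fe = 0.97545, O = 0.97545.
SiO2 (M=60.083): mol = 0.49531; Si = 0.49531, O = 0.99062.
ΣO = 1.96607; factor = 4/ΣO = 2.03452.
Si apfu = 0.49531 × 2.03452 = 1.008.

1.008 Si apfu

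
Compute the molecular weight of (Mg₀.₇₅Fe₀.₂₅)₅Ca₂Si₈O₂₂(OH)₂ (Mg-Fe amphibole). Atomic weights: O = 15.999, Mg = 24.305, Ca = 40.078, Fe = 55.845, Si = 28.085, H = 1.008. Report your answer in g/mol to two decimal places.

The formula mass is the sum 3.75*24.305 + 1.25*55.845 + 2*40.078 + 8*28.085 + 24*15.999 + 2*1.008.

851.78 g/mol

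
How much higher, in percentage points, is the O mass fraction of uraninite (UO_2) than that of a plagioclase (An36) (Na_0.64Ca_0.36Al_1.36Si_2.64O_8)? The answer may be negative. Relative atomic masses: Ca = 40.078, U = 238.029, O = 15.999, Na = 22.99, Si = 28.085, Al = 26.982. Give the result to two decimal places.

-35.91 percentage points

First mineral: 31.998 g O in 270.027 g formula = 11.85 wt% O.
Second mineral: 127.992 g O in 267.974 g formula = 47.76 wt% O.
11.85% − 47.76% gives a difference of -35.91 percentage points.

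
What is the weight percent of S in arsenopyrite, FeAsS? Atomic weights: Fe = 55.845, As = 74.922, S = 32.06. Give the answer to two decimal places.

M(FeAsS) = 162.827 g/mol.
S contributes 1 × 32.06 = 32.060 g per mole.
32.060/162.827 = 0.1969 → 19.69%.

19.69 weight percent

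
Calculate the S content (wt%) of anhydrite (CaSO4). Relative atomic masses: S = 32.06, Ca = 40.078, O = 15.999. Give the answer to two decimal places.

23.55 wt%

Formula mass = 1×40.078 + 1×32.06 + 4×15.999 = 136.134 g/mol, of which 32.060 g is S.
So S makes up 32.060/136.134 = 0.2355 of the mass, i.e. 23.55%.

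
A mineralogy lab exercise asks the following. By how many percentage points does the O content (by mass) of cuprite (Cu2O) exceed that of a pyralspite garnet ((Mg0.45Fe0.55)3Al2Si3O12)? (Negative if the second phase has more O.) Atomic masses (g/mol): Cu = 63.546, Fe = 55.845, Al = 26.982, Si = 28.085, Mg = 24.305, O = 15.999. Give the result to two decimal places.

-31.00 percentage points

O in Cu2O: molar mass 143.091 g/mol; 1×15.999 = 15.999 g → 11.18 wt%.
O in (Mg0.45Fe0.55)3Al2Si3O12: molar mass 455.163 g/mol; 12×15.999 = 191.988 g → 42.18 wt%.
Difference = 11.18 − 42.18 = -31.00 percentage points.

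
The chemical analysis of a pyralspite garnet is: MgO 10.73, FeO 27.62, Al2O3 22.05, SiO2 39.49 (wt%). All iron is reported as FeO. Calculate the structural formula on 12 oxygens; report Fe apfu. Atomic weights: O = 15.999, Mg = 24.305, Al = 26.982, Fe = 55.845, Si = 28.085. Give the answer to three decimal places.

1.765 Fe apfu

MgO: 10.73/40.304 = 0.26623 mol → 0.26623 mol Mg, 0.26623 mol O.
FeO: 27.62/71.844 = 0.38444 mol → 0.38444 mol Fe, 0.38444 mol O.
Al2O3: 22.05/101.961 = 0.21626 mol → 0.43252 mol Al, 0.64878 mol O.
SiO2: 39.49/60.083 = 0.65726 mol → 0.65726 mol Si, 1.31452 mol O.
Total oxygen = 2.61397 mol. Normalization factor = 12/2.61397 = 4.59072.
Fe per 12 O = 0.38444 × 4.59072 = 1.765.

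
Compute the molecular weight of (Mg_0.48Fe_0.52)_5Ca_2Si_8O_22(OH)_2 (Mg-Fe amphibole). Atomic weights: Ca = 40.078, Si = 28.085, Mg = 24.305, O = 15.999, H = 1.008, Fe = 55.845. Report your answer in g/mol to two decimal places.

894.36 g/mol

M = 2.40*24.305 + 2.60*55.845 + 2*40.078 + 8*28.085 + 24*15.999 + 2*1.008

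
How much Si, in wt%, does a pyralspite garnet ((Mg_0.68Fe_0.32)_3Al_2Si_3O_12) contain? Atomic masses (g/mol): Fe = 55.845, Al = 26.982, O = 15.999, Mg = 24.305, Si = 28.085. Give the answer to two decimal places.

Molar mass of (Mg_0.68Fe_0.32)_3Al_2Si_3O_12: 2.04×24.305 + 0.96×55.845 + 2×26.982 + 3×28.085 + 12×15.999 = 433.400 g/mol.
Mass of Si per formula unit: 3 × 28.085 = 84.255 g.
Weight fraction Si = 84.255 / 433.400 = 0.1944.

19.44 wt%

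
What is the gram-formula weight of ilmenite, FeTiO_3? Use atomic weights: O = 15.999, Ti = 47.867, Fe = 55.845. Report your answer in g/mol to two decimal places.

151.71 g/mol

The formula mass is the sum 1(55.845) + 1(47.867) + 3(15.999).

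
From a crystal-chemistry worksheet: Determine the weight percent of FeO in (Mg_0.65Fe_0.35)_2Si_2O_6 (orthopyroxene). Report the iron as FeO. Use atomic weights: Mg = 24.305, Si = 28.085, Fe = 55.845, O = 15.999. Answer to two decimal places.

M((Mg_0.65Fe_0.35)_2Si_2O_6) = 222.852 g/mol; M(FeO) = 71.844 g/mol.
Moles FeO per formula unit = 0.70 Fe ÷ 1 = 0.7000.
FeO fraction = (0.7000 × 71.844) / 222.852 = 50.291/222.852 = 0.2257.

22.57 wt%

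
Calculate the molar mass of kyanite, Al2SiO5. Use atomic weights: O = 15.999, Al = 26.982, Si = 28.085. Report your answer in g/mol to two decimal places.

M = 2×26.982 + 1×28.085 + 5×15.999

162.04 g/mol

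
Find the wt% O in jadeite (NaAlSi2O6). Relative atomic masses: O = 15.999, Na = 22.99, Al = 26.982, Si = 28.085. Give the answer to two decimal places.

47.49 weight percent

Formula mass = 1*22.99 + 1*26.982 + 2*28.085 + 6*15.999 = 202.136 g/mol, of which 95.994 g is O.
So O makes up 95.994/202.136 = 0.4749 of the mass, i.e. 47.49%.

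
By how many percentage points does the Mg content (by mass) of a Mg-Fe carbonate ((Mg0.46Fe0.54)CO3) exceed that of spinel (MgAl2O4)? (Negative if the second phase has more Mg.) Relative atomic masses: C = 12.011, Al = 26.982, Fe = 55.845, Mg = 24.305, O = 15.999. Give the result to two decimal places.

Mg in (Mg0.46Fe0.54)CO3: molar mass 101.345 g/mol; 0.46×24.305 = 11.180 g → 11.03 wt%.
Mg in MgAl2O4: molar mass 142.265 g/mol; 1×24.305 = 24.305 g → 17.08 wt%.
Difference = 11.03 − 17.08 = -6.05 percentage points.

-6.05 percentage points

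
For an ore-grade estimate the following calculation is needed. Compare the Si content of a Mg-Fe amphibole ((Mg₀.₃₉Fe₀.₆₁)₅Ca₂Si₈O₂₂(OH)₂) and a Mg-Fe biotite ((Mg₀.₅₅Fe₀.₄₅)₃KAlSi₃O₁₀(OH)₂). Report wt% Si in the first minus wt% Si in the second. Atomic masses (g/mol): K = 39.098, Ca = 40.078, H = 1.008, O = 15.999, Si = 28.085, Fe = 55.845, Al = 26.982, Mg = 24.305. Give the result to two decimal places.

6.41 percentage points

Si in (Mg₀.₃₉Fe₀.₆₁)₅Ca₂Si₈O₂₂(OH)₂: molar mass 908.550 g/mol; 8×28.085 = 224.680 g → 24.73 wt%.
Si in (Mg₀.₅₅Fe₀.₄₅)₃KAlSi₃O₁₀(OH)₂: molar mass 459.833 g/mol; 3×28.085 = 84.255 g → 18.32 wt%.
Difference = 24.73 − 18.32 = 6.41 percentage points.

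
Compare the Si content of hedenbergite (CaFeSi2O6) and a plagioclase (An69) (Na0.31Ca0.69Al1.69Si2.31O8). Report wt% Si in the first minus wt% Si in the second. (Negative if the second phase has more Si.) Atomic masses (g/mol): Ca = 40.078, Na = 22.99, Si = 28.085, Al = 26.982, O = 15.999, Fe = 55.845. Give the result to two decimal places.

M(CaFeSi2O6) = 248.087 g/mol, so wt% Si = 56.170/248.087 × 100 = 22.64%.
M(Na0.31Ca0.69Al1.69Si2.31O8) = 273.249 g/mol, so wt% Si = 64.876/273.249 × 100 = 23.74%.
22.64 − 23.74 = -1.10 pp.

-1.10 percentage points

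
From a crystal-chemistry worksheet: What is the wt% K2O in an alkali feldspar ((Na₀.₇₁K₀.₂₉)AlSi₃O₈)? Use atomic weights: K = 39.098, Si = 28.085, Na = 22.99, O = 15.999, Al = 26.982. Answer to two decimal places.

5.12 wt%

Molar mass of (Na₀.₇₁K₀.₂₉)AlSi₃O₈ = 0.71*22.99 + 0.29*39.098 + 1*26.982 + 3*28.085 + 8*15.999 = 266.890 g/mol.
Each formula unit contains 0.29 K, equivalent to 0.29/2 = 0.1450 mol K2O.
M(K2O) = 2×39.098 + 1×15.999 = 94.195 g/mol.
Mass of K2O per formula unit = 0.1450 × 94.195 = 13.658 g.
K2O wt% = 13.658 / 266.890 × 100 = 5.12%.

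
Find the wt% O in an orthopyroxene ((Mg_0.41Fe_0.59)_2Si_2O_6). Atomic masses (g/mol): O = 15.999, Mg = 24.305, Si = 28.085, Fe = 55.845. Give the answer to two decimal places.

40.34 weight percent

M((Mg_0.41Fe_0.59)_2Si_2O_6) = 237.991 g/mol.
O contributes 6 × 15.999 = 95.994 g per mole.
95.994/237.991 = 0.4034 → 40.34%.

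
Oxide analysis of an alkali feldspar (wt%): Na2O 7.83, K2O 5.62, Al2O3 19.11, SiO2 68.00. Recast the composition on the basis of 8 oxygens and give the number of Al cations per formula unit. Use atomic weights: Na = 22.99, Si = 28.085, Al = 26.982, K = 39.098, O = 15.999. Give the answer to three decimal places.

0.996 Al apfu

7.83 wt% Na2O ÷ 61.979 g/mol = 0.12633 mol, giving 0.25266 Na and 0.12633 O.
5.62 wt% K2O ÷ 94.195 g/mol = 0.05966 mol, giving 0.11932 K and 0.05966 O.
19.11 wt% Al2O3 ÷ 101.961 g/mol = 0.18742 mol, giving 0.37484 Al and 0.56226 O.
68.00 wt% SiO2 ÷ 60.083 g/mol = 1.13177 mol, giving 1.13177 Si and 2.26354 O.
Oxygen sums to 3.01179; scaling by 8/3.01179 = 2.65623 puts the formula on 8 O.
Al: 0.37484 × 2.65623 = 0.996 atoms per formula unit.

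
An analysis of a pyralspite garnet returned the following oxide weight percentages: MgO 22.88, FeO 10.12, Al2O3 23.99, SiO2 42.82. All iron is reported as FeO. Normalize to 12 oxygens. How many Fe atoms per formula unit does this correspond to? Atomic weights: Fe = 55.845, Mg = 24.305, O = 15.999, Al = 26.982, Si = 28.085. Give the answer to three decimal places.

0.595 Fe apfu

22.88 wt% MgO ÷ 40.304 g/mol = 0.56769 mol, giving 0.56769 Mg and 0.56769 O.
10.12 wt% FeO ÷ 71.844 g/mol = 0.14086 mol, giving 0.14086 Fe and 0.14086 O.
23.99 wt% Al2O3 ÷ 101.961 g/mol = 0.23529 mol, giving 0.47058 Al and 0.70587 O.
42.82 wt% SiO2 ÷ 60.083 g/mol = 0.71268 mol, giving 0.71268 Si and 1.42536 O.
Oxygen sums to 2.83978; scaling by 12/2.83978 = 4.22568 puts the formula on 12 O.
Fe: 0.14086 × 4.22568 = 0.595 atoms per formula unit.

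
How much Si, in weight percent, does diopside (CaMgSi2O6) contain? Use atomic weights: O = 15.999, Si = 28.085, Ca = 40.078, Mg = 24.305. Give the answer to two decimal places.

M(CaMgSi2O6) = 216.547 g/mol.
Si contributes 2 × 28.085 = 56.170 g per mole.
56.170/216.547 = 0.2594 → 25.94%.

25.94 weight percent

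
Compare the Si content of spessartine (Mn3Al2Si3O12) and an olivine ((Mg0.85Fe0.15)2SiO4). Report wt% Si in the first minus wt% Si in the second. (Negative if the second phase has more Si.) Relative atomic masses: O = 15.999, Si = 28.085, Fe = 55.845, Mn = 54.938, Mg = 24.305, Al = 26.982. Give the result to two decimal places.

-1.68 percentage points

Si in Mn3Al2Si3O12: molar mass 495.021 g/mol; 3×28.085 = 84.255 g → 17.02 wt%.
Si in (Mg0.85Fe0.15)2SiO4: molar mass 150.153 g/mol; 1×28.085 = 28.085 g → 18.70 wt%.
Difference = 17.02 − 18.70 = -1.68 percentage points.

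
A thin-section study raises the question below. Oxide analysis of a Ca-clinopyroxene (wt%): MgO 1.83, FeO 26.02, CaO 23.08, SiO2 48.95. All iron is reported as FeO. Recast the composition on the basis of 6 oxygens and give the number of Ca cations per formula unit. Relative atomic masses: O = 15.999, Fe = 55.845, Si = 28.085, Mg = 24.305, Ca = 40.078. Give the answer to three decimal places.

1.009 Ca apfu

1.83 wt% MgO ÷ 40.304 g/mol = 0.04540 mol, giving 0.04540 Mg and 0.04540 O.
26.02 wt% FeO ÷ 71.844 g/mol = 0.36217 mol, giving 0.36217 Fe and 0.36217 O.
23.08 wt% CaO ÷ 56.077 g/mol = 0.41158 mol, giving 0.41158 Ca and 0.41158 O.
48.95 wt% SiO2 ÷ 60.083 g/mol = 0.81471 mol, giving 0.81471 Si and 1.62942 O.
Oxygen sums to 2.44857; scaling by 6/2.44857 = 2.45041 puts the formula on 6 O.
Ca: 0.41158 × 2.45041 = 1.009 atoms per formula unit.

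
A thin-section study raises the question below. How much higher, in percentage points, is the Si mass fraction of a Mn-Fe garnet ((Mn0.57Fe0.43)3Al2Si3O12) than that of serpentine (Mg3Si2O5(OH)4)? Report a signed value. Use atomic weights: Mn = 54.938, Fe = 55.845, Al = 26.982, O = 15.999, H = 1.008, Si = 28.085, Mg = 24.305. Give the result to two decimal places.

First mineral: 84.255 g Si in 496.191 g formula = 16.98 wt% Si.
Second mineral: 56.170 g Si in 277.108 g formula = 20.27 wt% Si.
16.98% − 20.27% gives a difference of -3.29 percentage points.

-3.29 percentage points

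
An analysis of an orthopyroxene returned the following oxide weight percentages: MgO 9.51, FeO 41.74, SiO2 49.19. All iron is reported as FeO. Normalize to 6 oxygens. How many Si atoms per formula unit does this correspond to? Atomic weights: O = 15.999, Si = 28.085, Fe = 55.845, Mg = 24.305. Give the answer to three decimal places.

2.001 Si apfu

MgO: 9.51/40.304 = 0.23596 mol → 0.23596 mol Mg, 0.23596 mol O.
FeO: 41.74/71.844 = 0.58098 mol → 0.58098 mol Fe, 0.58098 mol O.
SiO2: 49.19/60.083 = 0.81870 mol → 0.81870 mol Si, 1.63740 mol O.
Total oxygen = 2.45434 mol. Normalization factor = 6/2.45434 = 2.44465.
Si per 6 O = 0.81870 × 2.44465 = 2.001.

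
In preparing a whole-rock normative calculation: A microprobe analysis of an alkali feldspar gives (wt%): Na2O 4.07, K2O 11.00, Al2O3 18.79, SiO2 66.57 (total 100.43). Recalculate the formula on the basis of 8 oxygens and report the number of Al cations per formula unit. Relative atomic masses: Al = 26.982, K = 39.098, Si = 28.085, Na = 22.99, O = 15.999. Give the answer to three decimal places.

4.07 wt% Na2O ÷ 61.979 g/mol = 0.06567 mol, giving 0.13134 Na and 0.06567 O.
11.00 wt% K2O ÷ 94.195 g/mol = 0.11678 mol, giving 0.23356 K and 0.11678 O.
18.79 wt% Al2O3 ÷ 101.961 g/mol = 0.18429 mol, giving 0.36858 Al and 0.55287 O.
66.57 wt% SiO2 ÷ 60.083 g/mol = 1.10797 mol, giving 1.10797 Si and 2.21594 O.
Oxygen sums to 2.95126; scaling by 8/2.95126 = 2.71071 puts the formula on 8 O.
Al: 0.36858 × 2.71071 = 0.999 atoms per formula unit.

0.999 Al apfu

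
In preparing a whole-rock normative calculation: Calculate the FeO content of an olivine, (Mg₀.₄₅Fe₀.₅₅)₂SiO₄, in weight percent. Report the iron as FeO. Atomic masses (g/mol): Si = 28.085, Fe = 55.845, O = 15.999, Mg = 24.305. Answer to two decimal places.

M((Mg₀.₄₅Fe₀.₅₅)₂SiO₄) = 175.385 g/mol; M(FeO) = 71.844 g/mol.
Moles FeO per formula unit = 1.10 Fe ÷ 1 = 1.1000.
FeO fraction = (1.1000 × 71.844) / 175.385 = 79.028/175.385 = 0.4506.

45.06 wt%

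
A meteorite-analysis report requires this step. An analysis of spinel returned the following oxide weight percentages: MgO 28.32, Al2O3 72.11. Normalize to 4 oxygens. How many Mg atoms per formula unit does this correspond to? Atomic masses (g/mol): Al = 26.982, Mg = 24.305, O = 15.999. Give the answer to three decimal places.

0.995 Mg apfu

MgO (M=40.304): mol = 0.70266; Mg = 0.70266, O = 0.70266.
Al2O3 (M=101.961): mol = 0.70723; Al = 1.41446, O = 2.12169.
ΣO = 2.82435; factor = 4/ΣO = 1.41626.
Mg apfu = 0.70266 × 1.41626 = 0.995.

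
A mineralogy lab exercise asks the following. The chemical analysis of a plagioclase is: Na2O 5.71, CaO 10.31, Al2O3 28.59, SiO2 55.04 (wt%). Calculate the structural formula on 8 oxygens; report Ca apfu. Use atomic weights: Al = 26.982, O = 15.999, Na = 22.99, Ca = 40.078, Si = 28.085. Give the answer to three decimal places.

0.499 Ca apfu

Na2O: 5.71/61.979 = 0.09213 mol → 0.18426 mol Na, 0.09213 mol O.
CaO: 10.31/56.077 = 0.18385 mol → 0.18385 mol Ca, 0.18385 mol O.
Al2O3: 28.59/101.961 = 0.28040 mol → 0.56080 mol Al, 0.84120 mol O.
SiO2: 55.04/60.083 = 0.91607 mol → 0.91607 mol Si, 1.83214 mol O.
Total oxygen = 2.94932 mol. Normalization factor = 8/2.94932 = 2.71249.
Ca per 8 O = 0.18385 × 2.71249 = 0.499.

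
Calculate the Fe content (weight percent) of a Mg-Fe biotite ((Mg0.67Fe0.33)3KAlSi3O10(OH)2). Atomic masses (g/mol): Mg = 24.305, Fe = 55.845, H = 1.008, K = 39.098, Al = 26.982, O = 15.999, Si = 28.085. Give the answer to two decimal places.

Molar mass of (Mg0.67Fe0.33)3KAlSi3O10(OH)2: 2.01×24.305 + 0.99×55.845 + 1×39.098 + 1×26.982 + 3×28.085 + 12×15.999 + 2×1.008 = 448.479 g/mol.
Mass of Fe per formula unit: 0.99 × 55.845 = 55.287 g.
Weight fraction Fe = 55.287 / 448.479 = 0.1233.

12.33 weight percent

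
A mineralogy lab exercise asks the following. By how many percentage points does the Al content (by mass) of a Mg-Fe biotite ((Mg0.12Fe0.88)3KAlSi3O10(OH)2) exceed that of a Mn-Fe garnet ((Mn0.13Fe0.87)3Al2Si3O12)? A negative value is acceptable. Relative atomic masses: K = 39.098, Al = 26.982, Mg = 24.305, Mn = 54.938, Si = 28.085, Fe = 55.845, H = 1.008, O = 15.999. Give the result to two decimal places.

-5.46 percentage points

First mineral: 26.982 g Al in 500.520 g formula = 5.39 wt% Al.
Second mineral: 53.964 g Al in 497.388 g formula = 10.85 wt% Al.
5.39% − 10.85% gives a difference of -5.46 percentage points.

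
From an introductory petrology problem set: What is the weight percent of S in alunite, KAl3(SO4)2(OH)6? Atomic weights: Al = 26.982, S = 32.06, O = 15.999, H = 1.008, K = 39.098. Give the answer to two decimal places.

15.48 wt%

M(KAl3(SO4)2(OH)6) = 414.198 g/mol.
S contributes 2 × 32.06 = 64.120 g per mole.
64.120/414.198 = 0.1548 → 15.48%.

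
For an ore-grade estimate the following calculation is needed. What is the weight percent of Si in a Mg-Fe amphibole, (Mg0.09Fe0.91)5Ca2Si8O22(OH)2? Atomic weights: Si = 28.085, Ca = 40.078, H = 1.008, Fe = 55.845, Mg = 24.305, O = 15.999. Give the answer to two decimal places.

M((Mg0.09Fe0.91)5Ca2Si8O22(OH)2) = 955.860 g/mol.
Si contributes 8 × 28.085 = 224.680 g per mole.
224.680/955.860 = 0.2351 → 23.51%.

23.51 mass %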